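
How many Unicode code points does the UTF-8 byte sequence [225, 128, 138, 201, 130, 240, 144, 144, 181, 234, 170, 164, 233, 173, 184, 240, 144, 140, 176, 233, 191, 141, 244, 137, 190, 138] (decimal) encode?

Byte at offset 0: 0xE1 = 11100001 → 3-byte char (#1). Advance 3.
Byte at offset 3: 0xC9 = 11001001 → 2-byte char (#2). Advance 2.
Byte at offset 5: 0xF0 = 11110000 → 4-byte char (#3). Advance 4.
Byte at offset 9: 0xEA = 11101010 → 3-byte char (#4). Advance 3.
Byte at offset 12: 0xE9 = 11101001 → 3-byte char (#5). Advance 3.
Byte at offset 15: 0xF0 = 11110000 → 4-byte char (#6). Advance 4.
Byte at offset 19: 0xE9 = 11101001 → 3-byte char (#7). Advance 3.
Byte at offset 22: 0xF4 = 11110100 → 4-byte char (#8). Advance 4.
Reached end at offset 26 after 8 code points.

8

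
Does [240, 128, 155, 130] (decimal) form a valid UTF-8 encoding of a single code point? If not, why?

invalid (overlong encoding)

Leading byte 0xF0 = 11110000 → 4-byte form.
Continuation bytes all match 10xxxxxx. Payload decodes to 0x6C2.
But 0x6C2 < 0x10000, the minimum for a 4-byte sequence — this is an overlong encoding.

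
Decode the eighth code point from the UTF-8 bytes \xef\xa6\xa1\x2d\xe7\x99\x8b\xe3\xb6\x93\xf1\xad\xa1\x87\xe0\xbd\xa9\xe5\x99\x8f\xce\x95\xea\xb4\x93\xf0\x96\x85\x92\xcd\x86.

U+0395

Offset 0: leading byte 0xEF = 11101111 → 3-byte char #1 = EF A6 A1.
Offset 3: leading byte 0x2D = 00101101 → 1-byte char #2 = 2D.
Offset 4: leading byte 0xE7 = 11100111 → 3-byte char #3 = E7 99 8B.
Offset 7: leading byte 0xE3 = 11100011 → 3-byte char #4 = E3 B6 93.
Offset 10: leading byte 0xF1 = 11110001 → 4-byte char #5 = F1 AD A1 87.
Offset 14: leading byte 0xE0 = 11100000 → 3-byte char #6 = E0 BD A9.
Offset 17: leading byte 0xE5 = 11100101 → 3-byte char #7 = E5 99 8F.
Offset 20: leading byte 0xCE = 11001110 → 2-byte char #8 = CE 95.
Leading byte 0xCE = 11001110 matches 110xxxxx → 2-byte sequence.
Byte 1: 0xCE = 11001110, payload 01110 (5 bits).
Byte 2: 0x95 = 10010101 (10xxxxxx ✓), payload 010101.
Concatenate: 01110010101 = 0x395 (11 bits → U+0395).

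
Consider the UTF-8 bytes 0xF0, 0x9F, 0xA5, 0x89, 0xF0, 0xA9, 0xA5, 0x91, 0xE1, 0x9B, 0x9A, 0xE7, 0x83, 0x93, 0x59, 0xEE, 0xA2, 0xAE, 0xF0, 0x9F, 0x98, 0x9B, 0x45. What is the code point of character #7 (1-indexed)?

Offset 0: leading byte 0xF0 = 11110000 → 4-byte char #1 = F0 9F A5 89.
Offset 4: leading byte 0xF0 = 11110000 → 4-byte char #2 = F0 A9 A5 91.
Offset 8: leading byte 0xE1 = 11100001 → 3-byte char #3 = E1 9B 9A.
Offset 11: leading byte 0xE7 = 11100111 → 3-byte char #4 = E7 83 93.
Offset 14: leading byte 0x59 = 01011001 → 1-byte char #5 = 59.
Offset 15: leading byte 0xEE = 11101110 → 3-byte char #6 = EE A2 AE.
Offset 18: leading byte 0xF0 = 11110000 → 4-byte char #7 = F0 9F 98 9B.
Leading byte 0xF0 = 11110000 matches 11110xxx → 4-byte sequence.
Byte 1: 0xF0 = 11110000, payload 000 (3 bits).
Byte 2: 0x9F = 10011111 (10xxxxxx ✓), payload 011111.
Byte 3: 0x98 = 10011000 (10xxxxxx ✓), payload 011000.
Byte 4: 0x9B = 10011011 (10xxxxxx ✓), payload 011011.
Concatenate: 000011111011000011011 = 0x1F61B (21 bits → U+1F61B).

U+1F61B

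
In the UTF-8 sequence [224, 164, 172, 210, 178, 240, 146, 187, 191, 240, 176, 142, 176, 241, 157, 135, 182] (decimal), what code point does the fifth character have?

Offset 0: leading byte 0xE0 = 11100000 → 3-byte char #1 = E0 A4 AC.
Offset 3: leading byte 0xD2 = 11010010 → 2-byte char #2 = D2 B2.
Offset 5: leading byte 0xF0 = 11110000 → 4-byte char #3 = F0 92 BB BF.
Offset 9: leading byte 0xF0 = 11110000 → 4-byte char #4 = F0 B0 8E B0.
Offset 13: leading byte 0xF1 = 11110001 → 4-byte char #5 = F1 9D 87 B6.
Leading byte 0xF1 = 11110001 matches 11110xxx → 4-byte sequence.
Byte 1: 0xF1 = 11110001, payload 001 (3 bits).
Byte 2: 0x9D = 10011101 (10xxxxxx ✓), payload 011101.
Byte 3: 0x87 = 10000111 (10xxxxxx ✓), payload 000111.
Byte 4: 0xB6 = 10110110 (10xxxxxx ✓), payload 110110.
Concatenate: 001011101000111110110 = 0x5D1F6 (21 bits → U+5D1F6).

U+5D1F6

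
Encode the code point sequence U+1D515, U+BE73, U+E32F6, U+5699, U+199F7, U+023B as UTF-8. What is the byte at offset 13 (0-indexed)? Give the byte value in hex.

U+1D515 → 4-byte form F0 9D 94 95 at offsets 0–3.
U+BE73 → 3-byte form EB B9 B3 at offsets 4–6.
U+E32F6 → 4-byte form F3 A3 8B B6 at offsets 7–10.
U+5699 → 3-byte form E5 9A 99 at offsets 11–13.
Offset 13 falls in char 4's range; it's byte 3 of E5 9A 99 = 0x99.

0x99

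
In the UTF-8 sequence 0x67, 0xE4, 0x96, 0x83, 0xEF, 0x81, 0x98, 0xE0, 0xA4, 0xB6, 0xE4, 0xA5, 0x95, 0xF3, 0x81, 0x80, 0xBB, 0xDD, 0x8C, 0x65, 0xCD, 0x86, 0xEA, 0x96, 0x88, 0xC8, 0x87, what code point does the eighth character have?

U+0065

Offset 0: leading byte 0x67 = 01100111 → 1-byte char #1 = 67.
Offset 1: leading byte 0xE4 = 11100100 → 3-byte char #2 = E4 96 83.
Offset 4: leading byte 0xEF = 11101111 → 3-byte char #3 = EF 81 98.
Offset 7: leading byte 0xE0 = 11100000 → 3-byte char #4 = E0 A4 B6.
Offset 10: leading byte 0xE4 = 11100100 → 3-byte char #5 = E4 A5 95.
Offset 13: leading byte 0xF3 = 11110011 → 4-byte char #6 = F3 81 80 BB.
Offset 17: leading byte 0xDD = 11011101 → 2-byte char #7 = DD 8C.
Offset 19: leading byte 0x65 = 01100101 → 1-byte char #8 = 65.
Leading byte 0x65 = 01100101 matches 0xxxxxxx → 1-byte sequence.
Byte 1: 0x65 = 01100101, payload 1100101 (7 bits).
Concatenate: 1100101 = 0x65 (7 bits → U+0065).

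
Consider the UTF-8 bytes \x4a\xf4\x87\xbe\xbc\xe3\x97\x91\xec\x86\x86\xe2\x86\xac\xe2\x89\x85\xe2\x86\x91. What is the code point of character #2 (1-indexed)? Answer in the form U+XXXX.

Offset 0: leading byte 0x4A = 01001010 → 1-byte char #1 = 4A.
Offset 1: leading byte 0xF4 = 11110100 → 4-byte char #2 = F4 87 BE BC.
Leading byte 0xF4 = 11110100 matches 11110xxx → 4-byte sequence.
Byte 1: 0xF4 = 11110100, payload 100 (3 bits).
Byte 2: 0x87 = 10000111 (10xxxxxx ✓), payload 000111.
Byte 3: 0xBE = 10111110 (10xxxxxx ✓), payload 111110.
Byte 4: 0xBC = 10111100 (10xxxxxx ✓), payload 111100.
Concatenate: 100000111111110111100 = 0x107FBC (21 bits → U+107FBC).

U+107FBC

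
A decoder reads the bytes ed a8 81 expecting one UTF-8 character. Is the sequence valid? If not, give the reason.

Structurally a 3-byte sequence; payload = 0xDA01.
But 0xDA01 is in U+D800–U+DFFF, the surrogate range. Surrogates are not Unicode scalar values and are forbidden in UTF-8.

invalid (encodes a surrogate (U+D800–U+DFFF))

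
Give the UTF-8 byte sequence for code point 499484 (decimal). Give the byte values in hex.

F1 B9 BC 9C

U+79F1C = 0x79F1C = 499484 decimal. In range U+10000–U+10FFFF → 4-byte form: 11110xxx 10xxxxxx 10xxxxxx 10xxxxxx.
Binary (21 bits): 001111001111100011100.
Split 3+6+6+6: 001 | 111001 | 111100 | 011100.
Byte 1: 11110001 = 0xF1.
Byte 2: 10111001 = 0xB9.
Byte 3: 10111100 = 0xBC.
Byte 4: 10011100 = 0x9C.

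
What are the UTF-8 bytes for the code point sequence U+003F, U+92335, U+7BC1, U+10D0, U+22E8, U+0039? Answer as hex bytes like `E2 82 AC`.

U+003F: 1-byte form → 3F.
U+92335: 4-byte form → F2 92 8C B5.
U+7BC1: 3-byte form → E7 AF 81.
U+10D0: 3-byte form → E1 83 90.
U+22E8: 3-byte form → E2 8B A8.
U+0039: 1-byte form → 39.
Concatenated (15 bytes): 3F F2 92 8C B5 E7 AF 81 E1 83 90 E2 8B A8 39.

3F F2 92 8C B5 E7 AF 81 E1 83 90 E2 8B A8 39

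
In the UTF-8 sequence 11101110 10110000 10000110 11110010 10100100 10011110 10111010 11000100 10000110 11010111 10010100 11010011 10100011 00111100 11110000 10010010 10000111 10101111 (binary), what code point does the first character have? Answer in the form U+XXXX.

U+EC06

Offset 0: leading byte 0xEE = 11101110 → 3-byte char #1 = EE B0 86.
Leading byte 0xEE = 11101110 matches 1110xxxx → 3-byte sequence.
Byte 1: 0xEE = 11101110, payload 1110 (4 bits).
Byte 2: 0xB0 = 10110000 (10xxxxxx ✓), payload 110000.
Byte 3: 0x86 = 10000110 (10xxxxxx ✓), payload 000110.
Concatenate: 1110110000000110 = 0xEC06 (16 bits → U+EC06).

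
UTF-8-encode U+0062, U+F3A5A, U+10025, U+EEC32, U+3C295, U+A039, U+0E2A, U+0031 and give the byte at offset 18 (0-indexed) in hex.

U+0062 → 1-byte form 62 at offsets 0–0.
U+F3A5A → 4-byte form F3 B3 A9 9A at offsets 1–4.
U+10025 → 4-byte form F0 90 80 A5 at offsets 5–8.
U+EEC32 → 4-byte form F3 AE B0 B2 at offsets 9–12.
U+3C295 → 4-byte form F0 BC 8A 95 at offsets 13–16.
U+A039 → 3-byte form EA 80 B9 at offsets 17–19.
Offset 18 falls in char 6's range; it's byte 2 of EA 80 B9 = 0x80.

0x80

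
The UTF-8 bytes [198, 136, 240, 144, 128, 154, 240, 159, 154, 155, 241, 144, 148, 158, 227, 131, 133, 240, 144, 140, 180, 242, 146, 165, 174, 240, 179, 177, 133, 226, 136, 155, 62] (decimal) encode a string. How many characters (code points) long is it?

10

Byte at offset 0: 0xC6 = 11000110 → 2-byte char (#1). Advance 2.
Byte at offset 2: 0xF0 = 11110000 → 4-byte char (#2). Advance 4.
Byte at offset 6: 0xF0 = 11110000 → 4-byte char (#3). Advance 4.
Byte at offset 10: 0xF1 = 11110001 → 4-byte char (#4). Advance 4.
Byte at offset 14: 0xE3 = 11100011 → 3-byte char (#5). Advance 3.
Byte at offset 17: 0xF0 = 11110000 → 4-byte char (#6). Advance 4.
Byte at offset 21: 0xF2 = 11110010 → 4-byte char (#7). Advance 4.
Byte at offset 25: 0xF0 = 11110000 → 4-byte char (#8). Advance 4.
Byte at offset 29: 0xE2 = 11100010 → 3-byte char (#9). Advance 3.
Byte at offset 32: 0x3E = 00111110 → 1-byte char (#10). Advance 1.
Reached end at offset 33 after 10 code points.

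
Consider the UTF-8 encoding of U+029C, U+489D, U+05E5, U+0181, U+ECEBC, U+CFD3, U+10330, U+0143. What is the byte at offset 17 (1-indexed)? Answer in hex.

0xF0

1-indexed offset 17 is 0-indexed offset 16.
U+029C → 2-byte form CA 9C at offsets 0–1.
U+489D → 3-byte form E4 A2 9D at offsets 2–4.
U+05E5 → 2-byte form D7 A5 at offsets 5–6.
U+0181 → 2-byte form C6 81 at offsets 7–8.
U+ECEBC → 4-byte form F3 AC BA BC at offsets 9–12.
U+CFD3 → 3-byte form EC BF 93 at offsets 13–15.
U+10330 → 4-byte form F0 90 8C B0 at offsets 16–19.
Offset 16 falls in char 7's range; it's byte 1 of F0 90 8C B0 = 0xF0.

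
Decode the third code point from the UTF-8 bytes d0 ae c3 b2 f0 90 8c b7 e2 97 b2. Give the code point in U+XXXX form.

Offset 0: leading byte 0xD0 = 11010000 → 2-byte char #1 = D0 AE.
Offset 2: leading byte 0xC3 = 11000011 → 2-byte char #2 = C3 B2.
Offset 4: leading byte 0xF0 = 11110000 → 4-byte char #3 = F0 90 8C B7.
Leading byte 0xF0 = 11110000 matches 11110xxx → 4-byte sequence.
Byte 1: 0xF0 = 11110000, payload 000 (3 bits).
Byte 2: 0x90 = 10010000 (10xxxxxx ✓), payload 010000.
Byte 3: 0x8C = 10001100 (10xxxxxx ✓), payload 001100.
Byte 4: 0xB7 = 10110111 (10xxxxxx ✓), payload 110111.
Concatenate: 000010000001100110111 = 0x10337 (21 bits → U+10337).

U+10337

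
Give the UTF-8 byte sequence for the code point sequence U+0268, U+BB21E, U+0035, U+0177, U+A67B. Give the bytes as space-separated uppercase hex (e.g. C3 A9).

C9 A8 F2 BB 88 9E 35 C5 B7 EA 99 BB

U+0268: 2-byte form → C9 A8.
U+BB21E: 4-byte form → F2 BB 88 9E.
U+0035: 1-byte form → 35.
U+0177: 2-byte form → C5 B7.
U+A67B: 3-byte form → EA 99 BB.
Concatenated (12 bytes): C9 A8 F2 BB 88 9E 35 C5 B7 EA 99 BB.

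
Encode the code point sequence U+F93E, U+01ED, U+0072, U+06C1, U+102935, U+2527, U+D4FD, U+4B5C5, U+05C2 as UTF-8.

EF A4 BE C7 AD 72 DB 81 F4 82 A4 B5 E2 94 A7 ED 93 BD F1 8B 97 85 D7 82

U+F93E: 3-byte form → EF A4 BE.
U+01ED: 2-byte form → C7 AD.
U+0072: 1-byte form → 72.
U+06C1: 2-byte form → DB 81.
U+102935: 4-byte form → F4 82 A4 B5.
U+2527: 3-byte form → E2 94 A7.
U+D4FD: 3-byte form → ED 93 BD.
U+4B5C5: 4-byte form → F1 8B 97 85.
U+05C2: 2-byte form → D7 82.
Concatenated (24 bytes): EF A4 BE C7 AD 72 DB 81 F4 82 A4 B5 E2 94 A7 ED 93 BD F1 8B 97 85 D7 82.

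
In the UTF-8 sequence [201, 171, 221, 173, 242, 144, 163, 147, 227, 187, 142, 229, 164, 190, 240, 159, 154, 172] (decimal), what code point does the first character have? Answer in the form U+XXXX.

Offset 0: leading byte 0xC9 = 11001001 → 2-byte char #1 = C9 AB.
Leading byte 0xC9 = 11001001 matches 110xxxxx → 2-byte sequence.
Byte 1: 0xC9 = 11001001, payload 01001 (5 bits).
Byte 2: 0xAB = 10101011 (10xxxxxx ✓), payload 101011.
Concatenate: 01001101011 = 0x26B (11 bits → U+026B).

U+026B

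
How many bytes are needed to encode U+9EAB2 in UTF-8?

4

U+9EAB2 = 0x9EAB2. UTF-8 uses 1 byte below 0x80, 2 below 0x800, 3 below 0x10000, 4 up to 0x10FFFF. 0x9EAB2 is in U+10000–U+10FFFF → 4 bytes.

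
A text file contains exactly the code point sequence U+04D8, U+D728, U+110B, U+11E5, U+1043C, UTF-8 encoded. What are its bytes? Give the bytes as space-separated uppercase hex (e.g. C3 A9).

U+04D8: 2-byte form → D3 98.
U+D728: 3-byte form → ED 9C A8.
U+110B: 3-byte form → E1 84 8B.
U+11E5: 3-byte form → E1 87 A5.
U+1043C: 4-byte form → F0 90 90 BC.
Concatenated (15 bytes): D3 98 ED 9C A8 E1 84 8B E1 87 A5 F0 90 90 BC.

D3 98 ED 9C A8 E1 84 8B E1 87 A5 F0 90 90 BC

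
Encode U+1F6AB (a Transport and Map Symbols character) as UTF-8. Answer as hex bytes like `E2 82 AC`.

U+1F6AB = 0x1F6AB = 128683 decimal. In range U+10000–U+10FFFF → 4-byte form: 11110xxx 10xxxxxx 10xxxxxx 10xxxxxx.
Binary (21 bits): 000011111011010101011.
Split 3+6+6+6: 000 | 011111 | 011010 | 101011.
Byte 1: 11110000 = 0xF0.
Byte 2: 10011111 = 0x9F.
Byte 3: 10011010 = 0x9A.
Byte 4: 10101011 = 0xAB.

F0 9F 9A AB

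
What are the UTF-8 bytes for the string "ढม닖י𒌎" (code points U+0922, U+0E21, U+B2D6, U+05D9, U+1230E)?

E0 A4 A2 E0 B8 A1 EB 8B 96 D7 99 F0 92 8C 8E

U+0922: 3-byte form → E0 A4 A2.
U+0E21: 3-byte form → E0 B8 A1.
U+B2D6: 3-byte form → EB 8B 96.
U+05D9: 2-byte form → D7 99.
U+1230E: 4-byte form → F0 92 8C 8E.
Concatenated (15 bytes): E0 A4 A2 E0 B8 A1 EB 8B 96 D7 99 F0 92 8C 8E.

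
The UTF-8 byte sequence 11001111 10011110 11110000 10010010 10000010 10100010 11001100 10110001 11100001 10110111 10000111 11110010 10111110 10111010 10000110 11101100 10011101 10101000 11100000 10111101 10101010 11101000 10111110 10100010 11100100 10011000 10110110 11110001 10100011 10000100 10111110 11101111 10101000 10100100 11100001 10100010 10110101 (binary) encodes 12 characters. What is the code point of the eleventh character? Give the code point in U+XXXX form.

Offset 0: leading byte 0xCF = 11001111 → 2-byte char #1 = CF 9E.
Offset 2: leading byte 0xF0 = 11110000 → 4-byte char #2 = F0 92 82 A2.
Offset 6: leading byte 0xCC = 11001100 → 2-byte char #3 = CC B1.
Offset 8: leading byte 0xE1 = 11100001 → 3-byte char #4 = E1 B7 87.
Offset 11: leading byte 0xF2 = 11110010 → 4-byte char #5 = F2 BE BA 86.
Offset 15: leading byte 0xEC = 11101100 → 3-byte char #6 = EC 9D A8.
Offset 18: leading byte 0xE0 = 11100000 → 3-byte char #7 = E0 BD AA.
Offset 21: leading byte 0xE8 = 11101000 → 3-byte char #8 = E8 BE A2.
Offset 24: leading byte 0xE4 = 11100100 → 3-byte char #9 = E4 98 B6.
Offset 27: leading byte 0xF1 = 11110001 → 4-byte char #10 = F1 A3 84 BE.
Offset 31: leading byte 0xEF = 11101111 → 3-byte char #11 = EF A8 A4.
Leading byte 0xEF = 11101111 matches 1110xxxx → 3-byte sequence.
Byte 1: 0xEF = 11101111, payload 1111 (4 bits).
Byte 2: 0xA8 = 10101000 (10xxxxxx ✓), payload 101000.
Byte 3: 0xA4 = 10100100 (10xxxxxx ✓), payload 100100.
Concatenate: 1111101000100100 = 0xFA24 (16 bits → U+FA24).

U+FA24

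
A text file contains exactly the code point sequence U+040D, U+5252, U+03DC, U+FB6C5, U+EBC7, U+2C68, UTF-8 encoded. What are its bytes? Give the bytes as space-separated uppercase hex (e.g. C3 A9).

D0 8D E5 89 92 CF 9C F3 BB 9B 85 EE AF 87 E2 B1 A8

U+040D: 2-byte form → D0 8D.
U+5252: 3-byte form → E5 89 92.
U+03DC: 2-byte form → CF 9C.
U+FB6C5: 4-byte form → F3 BB 9B 85.
U+EBC7: 3-byte form → EE AF 87.
U+2C68: 3-byte form → E2 B1 A8.
Concatenated (17 bytes): D0 8D E5 89 92 CF 9C F3 BB 9B 85 EE AF 87 E2 B1 A8.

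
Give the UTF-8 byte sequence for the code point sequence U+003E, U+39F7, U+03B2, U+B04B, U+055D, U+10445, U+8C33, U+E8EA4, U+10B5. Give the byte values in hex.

3E E3 A7 B7 CE B2 EB 81 8B D5 9D F0 90 91 85 E8 B0 B3 F3 A8 BA A4 E1 82 B5

U+003E: 1-byte form → 3E.
U+39F7: 3-byte form → E3 A7 B7.
U+03B2: 2-byte form → CE B2.
U+B04B: 3-byte form → EB 81 8B.
U+055D: 2-byte form → D5 9D.
U+10445: 4-byte form → F0 90 91 85.
U+8C33: 3-byte form → E8 B0 B3.
U+E8EA4: 4-byte form → F3 A8 BA A4.
U+10B5: 3-byte form → E1 82 B5.
Concatenated (25 bytes): 3E E3 A7 B7 CE B2 EB 81 8B D5 9D F0 90 91 85 E8 B0 B3 F3 A8 BA A4 E1 82 B5.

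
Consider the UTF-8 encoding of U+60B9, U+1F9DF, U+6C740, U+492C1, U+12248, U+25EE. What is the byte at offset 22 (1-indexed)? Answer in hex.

1-indexed offset 22 is 0-indexed offset 21.
U+60B9 → 3-byte form E6 82 B9 at offsets 0–2.
U+1F9DF → 4-byte form F0 9F A7 9F at offsets 3–6.
U+6C740 → 4-byte form F1 AC 9D 80 at offsets 7–10.
U+492C1 → 4-byte form F1 89 8B 81 at offsets 11–14.
U+12248 → 4-byte form F0 92 89 88 at offsets 15–18.
U+25EE → 3-byte form E2 97 AE at offsets 19–21.
Offset 21 falls in char 6's range; it's byte 3 of E2 97 AE = 0xAE.

0xAE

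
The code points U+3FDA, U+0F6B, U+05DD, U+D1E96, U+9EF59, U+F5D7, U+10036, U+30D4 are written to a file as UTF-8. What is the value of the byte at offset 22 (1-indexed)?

1-indexed offset 22 is 0-indexed offset 21.
U+3FDA → 3-byte form E3 BF 9A at offsets 0–2.
U+0F6B → 3-byte form E0 BD AB at offsets 3–5.
U+05DD → 2-byte form D7 9D at offsets 6–7.
U+D1E96 → 4-byte form F3 91 BA 96 at offsets 8–11.
U+9EF59 → 4-byte form F2 9E BD 99 at offsets 12–15.
U+F5D7 → 3-byte form EF 97 97 at offsets 16–18.
U+10036 → 4-byte form F0 90 80 B6 at offsets 19–22.
Offset 21 falls in char 7's range; it's byte 3 of F0 90 80 B6 = 0x80.

0x80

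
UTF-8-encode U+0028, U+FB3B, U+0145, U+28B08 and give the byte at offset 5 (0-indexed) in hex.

0x85

U+0028 → 1-byte form 28 at offsets 0–0.
U+FB3B → 3-byte form EF AC BB at offsets 1–3.
U+0145 → 2-byte form C5 85 at offsets 4–5.
Offset 5 falls in char 3's range; it's byte 2 of C5 85 = 0x85.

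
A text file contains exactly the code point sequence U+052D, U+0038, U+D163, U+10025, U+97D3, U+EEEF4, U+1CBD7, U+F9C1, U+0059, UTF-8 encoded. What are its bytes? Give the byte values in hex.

D4 AD 38 ED 85 A3 F0 90 80 A5 E9 9F 93 F3 AE BB B4 F0 9C AF 97 EF A7 81 59

U+052D: 2-byte form → D4 AD.
U+0038: 1-byte form → 38.
U+D163: 3-byte form → ED 85 A3.
U+10025: 4-byte form → F0 90 80 A5.
U+97D3: 3-byte form → E9 9F 93.
U+EEEF4: 4-byte form → F3 AE BB B4.
U+1CBD7: 4-byte form → F0 9C AF 97.
U+F9C1: 3-byte form → EF A7 81.
U+0059: 1-byte form → 59.
Concatenated (25 bytes): D4 AD 38 ED 85 A3 F0 90 80 A5 E9 9F 93 F3 AE BB B4 F0 9C AF 97 EF A7 81 59.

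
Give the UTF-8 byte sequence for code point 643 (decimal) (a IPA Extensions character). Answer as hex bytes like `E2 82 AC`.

CA 83

U+0283 = 0x283 = 643 decimal. In range U+0080–U+07FF → 2-byte form: 110xxxxx 10xxxxxx.
Binary (11 bits): 01010000011.
Split 5+6: 01010 | 000011.
Byte 1: 11001010 = 0xCA.
Byte 2: 10000011 = 0x83.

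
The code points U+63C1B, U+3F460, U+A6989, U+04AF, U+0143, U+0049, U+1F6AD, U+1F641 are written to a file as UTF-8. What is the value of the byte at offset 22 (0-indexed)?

U+63C1B → 4-byte form F1 A3 B0 9B at offsets 0–3.
U+3F460 → 4-byte form F0 BF 91 A0 at offsets 4–7.
U+A6989 → 4-byte form F2 A6 A6 89 at offsets 8–11.
U+04AF → 2-byte form D2 AF at offsets 12–13.
U+0143 → 2-byte form C5 83 at offsets 14–15.
U+0049 → 1-byte form 49 at offsets 16–16.
U+1F6AD → 4-byte form F0 9F 9A AD at offsets 17–20.
U+1F641 → 4-byte form F0 9F 99 81 at offsets 21–24.
Offset 22 falls in char 8's range; it's byte 2 of F0 9F 99 81 = 0x9F.

0x9F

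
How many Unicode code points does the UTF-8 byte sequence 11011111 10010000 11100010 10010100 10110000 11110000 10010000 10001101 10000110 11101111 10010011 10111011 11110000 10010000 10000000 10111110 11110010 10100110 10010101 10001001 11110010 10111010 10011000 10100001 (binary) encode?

7

Byte at offset 0: 0xDF = 11011111 → 2-byte char (#1). Advance 2.
Byte at offset 2: 0xE2 = 11100010 → 3-byte char (#2). Advance 3.
Byte at offset 5: 0xF0 = 11110000 → 4-byte char (#3). Advance 4.
Byte at offset 9: 0xEF = 11101111 → 3-byte char (#4). Advance 3.
Byte at offset 12: 0xF0 = 11110000 → 4-byte char (#5). Advance 4.
Byte at offset 16: 0xF2 = 11110010 → 4-byte char (#6). Advance 4.
Byte at offset 20: 0xF2 = 11110010 → 4-byte char (#7). Advance 4.
Reached end at offset 24 after 7 code points.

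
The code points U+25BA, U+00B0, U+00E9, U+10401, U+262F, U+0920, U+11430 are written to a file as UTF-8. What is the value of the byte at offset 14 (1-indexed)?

1-indexed offset 14 is 0-indexed offset 13.
U+25BA → 3-byte form E2 96 BA at offsets 0–2.
U+00B0 → 2-byte form C2 B0 at offsets 3–4.
U+00E9 → 2-byte form C3 A9 at offsets 5–6.
U+10401 → 4-byte form F0 90 90 81 at offsets 7–10.
U+262F → 3-byte form E2 98 AF at offsets 11–13.
Offset 13 falls in char 5's range; it's byte 3 of E2 98 AF = 0xAF.

0xAF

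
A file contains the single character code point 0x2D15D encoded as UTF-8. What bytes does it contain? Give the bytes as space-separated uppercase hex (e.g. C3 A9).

U+2D15D = 0x2D15D = 184669 decimal. In range U+10000–U+10FFFF → 4-byte form: 11110xxx 10xxxxxx 10xxxxxx 10xxxxxx.
Binary (21 bits): 000101101000101011101.
Split 3+6+6+6: 000 | 101101 | 000101 | 011101.
Byte 1: 11110000 = 0xF0.
Byte 2: 10101101 = 0xAD.
Byte 3: 10000101 = 0x85.
Byte 4: 10011101 = 0x9D.

F0 AD 85 9D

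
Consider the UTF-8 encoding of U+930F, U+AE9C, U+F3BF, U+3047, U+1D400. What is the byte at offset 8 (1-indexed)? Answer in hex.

0x8E

1-indexed offset 8 is 0-indexed offset 7.
U+930F → 3-byte form E9 8C 8F at offsets 0–2.
U+AE9C → 3-byte form EA BA 9C at offsets 3–5.
U+F3BF → 3-byte form EF 8E BF at offsets 6–8.
Offset 7 falls in char 3's range; it's byte 2 of EF 8E BF = 0x8E.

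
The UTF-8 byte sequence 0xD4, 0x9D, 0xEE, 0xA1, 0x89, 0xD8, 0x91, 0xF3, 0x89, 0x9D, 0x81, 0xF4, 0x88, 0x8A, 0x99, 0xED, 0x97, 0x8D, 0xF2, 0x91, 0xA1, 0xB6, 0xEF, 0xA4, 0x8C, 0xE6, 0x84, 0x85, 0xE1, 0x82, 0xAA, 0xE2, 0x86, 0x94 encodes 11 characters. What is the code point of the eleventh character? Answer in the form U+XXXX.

U+2194

Offset 0: leading byte 0xD4 = 11010100 → 2-byte char #1 = D4 9D.
Offset 2: leading byte 0xEE = 11101110 → 3-byte char #2 = EE A1 89.
Offset 5: leading byte 0xD8 = 11011000 → 2-byte char #3 = D8 91.
Offset 7: leading byte 0xF3 = 11110011 → 4-byte char #4 = F3 89 9D 81.
Offset 11: leading byte 0xF4 = 11110100 → 4-byte char #5 = F4 88 8A 99.
Offset 15: leading byte 0xED = 11101101 → 3-byte char #6 = ED 97 8D.
Offset 18: leading byte 0xF2 = 11110010 → 4-byte char #7 = F2 91 A1 B6.
Offset 22: leading byte 0xEF = 11101111 → 3-byte char #8 = EF A4 8C.
Offset 25: leading byte 0xE6 = 11100110 → 3-byte char #9 = E6 84 85.
Offset 28: leading byte 0xE1 = 11100001 → 3-byte char #10 = E1 82 AA.
Offset 31: leading byte 0xE2 = 11100010 → 3-byte char #11 = E2 86 94.
Leading byte 0xE2 = 11100010 matches 1110xxxx → 3-byte sequence.
Byte 1: 0xE2 = 11100010, payload 0010 (4 bits).
Byte 2: 0x86 = 10000110 (10xxxxxx ✓), payload 000110.
Byte 3: 0x94 = 10010100 (10xxxxxx ✓), payload 010100.
Concatenate: 0010000110010100 = 0x2194 (16 bits → U+2194).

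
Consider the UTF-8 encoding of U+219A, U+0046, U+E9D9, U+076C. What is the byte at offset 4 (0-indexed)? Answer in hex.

0xEE

U+219A → 3-byte form E2 86 9A at offsets 0–2.
U+0046 → 1-byte form 46 at offsets 3–3.
U+E9D9 → 3-byte form EE A7 99 at offsets 4–6.
Offset 4 falls in char 3's range; it's byte 1 of EE A7 99 = 0xEE.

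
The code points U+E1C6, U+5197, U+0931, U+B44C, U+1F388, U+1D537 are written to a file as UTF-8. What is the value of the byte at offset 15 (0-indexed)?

U+E1C6 → 3-byte form EE 87 86 at offsets 0–2.
U+5197 → 3-byte form E5 86 97 at offsets 3–5.
U+0931 → 3-byte form E0 A4 B1 at offsets 6–8.
U+B44C → 3-byte form EB 91 8C at offsets 9–11.
U+1F388 → 4-byte form F0 9F 8E 88 at offsets 12–15.
Offset 15 falls in char 5's range; it's byte 4 of F0 9F 8E 88 = 0x88.

0x88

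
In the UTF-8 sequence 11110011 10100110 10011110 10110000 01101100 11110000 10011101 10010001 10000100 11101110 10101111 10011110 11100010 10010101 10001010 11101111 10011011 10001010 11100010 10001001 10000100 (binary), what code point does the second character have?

U+006C

Offset 0: leading byte 0xF3 = 11110011 → 4-byte char #1 = F3 A6 9E B0.
Offset 4: leading byte 0x6C = 01101100 → 1-byte char #2 = 6C.
Leading byte 0x6C = 01101100 matches 0xxxxxxx → 1-byte sequence.
Byte 1: 0x6C = 01101100, payload 1101100 (7 bits).
Concatenate: 1101100 = 0x6C (7 bits → U+006C).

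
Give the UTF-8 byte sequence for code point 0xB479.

EB 91 B9

U+B479 = 0xB479 = 46201 decimal. In range U+0800–U+FFFF → 3-byte form: 1110xxxx 10xxxxxx 10xxxxxx.
Binary (16 bits): 1011010001111001.
Split 4+6+6: 1011 | 010001 | 111001.
Byte 1: 11101011 = 0xEB.
Byte 2: 10010001 = 0x91.
Byte 3: 10111001 = 0xB9.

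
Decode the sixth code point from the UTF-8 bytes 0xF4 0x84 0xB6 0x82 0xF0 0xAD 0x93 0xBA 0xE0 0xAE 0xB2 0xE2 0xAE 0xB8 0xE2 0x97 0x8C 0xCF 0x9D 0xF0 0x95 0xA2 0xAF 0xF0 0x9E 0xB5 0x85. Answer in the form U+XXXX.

Offset 0: leading byte 0xF4 = 11110100 → 4-byte char #1 = F4 84 B6 82.
Offset 4: leading byte 0xF0 = 11110000 → 4-byte char #2 = F0 AD 93 BA.
Offset 8: leading byte 0xE0 = 11100000 → 3-byte char #3 = E0 AE B2.
Offset 11: leading byte 0xE2 = 11100010 → 3-byte char #4 = E2 AE B8.
Offset 14: leading byte 0xE2 = 11100010 → 3-byte char #5 = E2 97 8C.
Offset 17: leading byte 0xCF = 11001111 → 2-byte char #6 = CF 9D.
Leading byte 0xCF = 11001111 matches 110xxxxx → 2-byte sequence.
Byte 1: 0xCF = 11001111, payload 01111 (5 bits).
Byte 2: 0x9D = 10011101 (10xxxxxx ✓), payload 011101.
Concatenate: 01111011101 = 0x3DD (11 bits → U+03DD).

U+03DD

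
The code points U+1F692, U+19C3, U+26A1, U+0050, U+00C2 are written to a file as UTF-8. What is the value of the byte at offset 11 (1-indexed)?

0x50

1-indexed offset 11 is 0-indexed offset 10.
U+1F692 → 4-byte form F0 9F 9A 92 at offsets 0–3.
U+19C3 → 3-byte form E1 A7 83 at offsets 4–6.
U+26A1 → 3-byte form E2 9A A1 at offsets 7–9.
U+0050 → 1-byte form 50 at offsets 10–10.
Offset 10 falls in char 4's range; it's byte 1 of 50 = 0x50.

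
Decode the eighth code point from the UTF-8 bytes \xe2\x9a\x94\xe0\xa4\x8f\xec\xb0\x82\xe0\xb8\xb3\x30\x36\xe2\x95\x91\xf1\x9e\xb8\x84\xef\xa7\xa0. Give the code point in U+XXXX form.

U+5EE04

Offset 0: leading byte 0xE2 = 11100010 → 3-byte char #1 = E2 9A 94.
Offset 3: leading byte 0xE0 = 11100000 → 3-byte char #2 = E0 A4 8F.
Offset 6: leading byte 0xEC = 11101100 → 3-byte char #3 = EC B0 82.
Offset 9: leading byte 0xE0 = 11100000 → 3-byte char #4 = E0 B8 B3.
Offset 12: leading byte 0x30 = 00110000 → 1-byte char #5 = 30.
Offset 13: leading byte 0x36 = 00110110 → 1-byte char #6 = 36.
Offset 14: leading byte 0xE2 = 11100010 → 3-byte char #7 = E2 95 91.
Offset 17: leading byte 0xF1 = 11110001 → 4-byte char #8 = F1 9E B8 84.
Leading byte 0xF1 = 11110001 matches 11110xxx → 4-byte sequence.
Byte 1: 0xF1 = 11110001, payload 001 (3 bits).
Byte 2: 0x9E = 10011110 (10xxxxxx ✓), payload 011110.
Byte 3: 0xB8 = 10111000 (10xxxxxx ✓), payload 111000.
Byte 4: 0x84 = 10000100 (10xxxxxx ✓), payload 000100.
Concatenate: 001011110111000000100 = 0x5EE04 (21 bits → U+5EE04).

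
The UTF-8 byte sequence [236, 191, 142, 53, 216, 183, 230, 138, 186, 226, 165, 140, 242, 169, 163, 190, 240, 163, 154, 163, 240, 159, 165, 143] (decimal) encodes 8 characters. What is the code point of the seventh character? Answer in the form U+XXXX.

Offset 0: leading byte 0xEC = 11101100 → 3-byte char #1 = EC BF 8E.
Offset 3: leading byte 0x35 = 00110101 → 1-byte char #2 = 35.
Offset 4: leading byte 0xD8 = 11011000 → 2-byte char #3 = D8 B7.
Offset 6: leading byte 0xE6 = 11100110 → 3-byte char #4 = E6 8A BA.
Offset 9: leading byte 0xE2 = 11100010 → 3-byte char #5 = E2 A5 8C.
Offset 12: leading byte 0xF2 = 11110010 → 4-byte char #6 = F2 A9 A3 BE.
Offset 16: leading byte 0xF0 = 11110000 → 4-byte char #7 = F0 A3 9A A3.
Leading byte 0xF0 = 11110000 matches 11110xxx → 4-byte sequence.
Byte 1: 0xF0 = 11110000, payload 000 (3 bits).
Byte 2: 0xA3 = 10100011 (10xxxxxx ✓), payload 100011.
Byte 3: 0x9A = 10011010 (10xxxxxx ✓), payload 011010.
Byte 4: 0xA3 = 10100011 (10xxxxxx ✓), payload 100011.
Concatenate: 000100011011010100011 = 0x236A3 (21 bits → U+236A3).

U+236A3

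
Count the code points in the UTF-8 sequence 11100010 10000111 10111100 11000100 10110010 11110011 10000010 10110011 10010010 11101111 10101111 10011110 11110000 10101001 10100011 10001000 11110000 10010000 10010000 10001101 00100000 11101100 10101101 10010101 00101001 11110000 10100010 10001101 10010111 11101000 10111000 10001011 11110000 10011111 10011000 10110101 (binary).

12

Byte at offset 0: 0xE2 = 11100010 → 3-byte char (#1). Advance 3.
Byte at offset 3: 0xC4 = 11000100 → 2-byte char (#2). Advance 2.
Byte at offset 5: 0xF3 = 11110011 → 4-byte char (#3). Advance 4.
Byte at offset 9: 0xEF = 11101111 → 3-byte char (#4). Advance 3.
Byte at offset 12: 0xF0 = 11110000 → 4-byte char (#5). Advance 4.
Byte at offset 16: 0xF0 = 11110000 → 4-byte char (#6). Advance 4.
Byte at offset 20: 0x20 = 00100000 → 1-byte char (#7). Advance 1.
Byte at offset 21: 0xEC = 11101100 → 3-byte char (#8). Advance 3.
Byte at offset 24: 0x29 = 00101001 → 1-byte char (#9). Advance 1.
Byte at offset 25: 0xF0 = 11110000 → 4-byte char (#10). Advance 4.
Byte at offset 29: 0xE8 = 11101000 → 3-byte char (#11). Advance 3.
Byte at offset 32: 0xF0 = 11110000 → 4-byte char (#12). Advance 4.
Reached end at offset 36 after 12 code points.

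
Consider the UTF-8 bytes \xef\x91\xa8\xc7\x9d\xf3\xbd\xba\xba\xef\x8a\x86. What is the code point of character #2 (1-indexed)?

Offset 0: leading byte 0xEF = 11101111 → 3-byte char #1 = EF 91 A8.
Offset 3: leading byte 0xC7 = 11000111 → 2-byte char #2 = C7 9D.
Leading byte 0xC7 = 11000111 matches 110xxxxx → 2-byte sequence.
Byte 1: 0xC7 = 11000111, payload 00111 (5 bits).
Byte 2: 0x9D = 10011101 (10xxxxxx ✓), payload 011101.
Concatenate: 00111011101 = 0x1DD (11 bits → U+01DD).

U+01DD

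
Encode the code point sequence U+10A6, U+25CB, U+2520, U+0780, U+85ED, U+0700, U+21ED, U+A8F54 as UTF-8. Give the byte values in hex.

E1 82 A6 E2 97 8B E2 94 A0 DE 80 E8 97 AD DC 80 E2 87 AD F2 A8 BD 94

U+10A6: 3-byte form → E1 82 A6.
U+25CB: 3-byte form → E2 97 8B.
U+2520: 3-byte form → E2 94 A0.
U+0780: 2-byte form → DE 80.
U+85ED: 3-byte form → E8 97 AD.
U+0700: 2-byte form → DC 80.
U+21ED: 3-byte form → E2 87 AD.
U+A8F54: 4-byte form → F2 A8 BD 94.
Concatenated (23 bytes): E1 82 A6 E2 97 8B E2 94 A0 DE 80 E8 97 AD DC 80 E2 87 AD F2 A8 BD 94.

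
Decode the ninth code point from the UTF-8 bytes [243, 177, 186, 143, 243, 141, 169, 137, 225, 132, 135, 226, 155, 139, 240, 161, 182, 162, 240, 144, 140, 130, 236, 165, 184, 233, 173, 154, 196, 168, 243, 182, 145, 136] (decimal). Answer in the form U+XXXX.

U+0128

Offset 0: leading byte 0xF3 = 11110011 → 4-byte char #1 = F3 B1 BA 8F.
Offset 4: leading byte 0xF3 = 11110011 → 4-byte char #2 = F3 8D A9 89.
Offset 8: leading byte 0xE1 = 11100001 → 3-byte char #3 = E1 84 87.
Offset 11: leading byte 0xE2 = 11100010 → 3-byte char #4 = E2 9B 8B.
Offset 14: leading byte 0xF0 = 11110000 → 4-byte char #5 = F0 A1 B6 A2.
Offset 18: leading byte 0xF0 = 11110000 → 4-byte char #6 = F0 90 8C 82.
Offset 22: leading byte 0xEC = 11101100 → 3-byte char #7 = EC A5 B8.
Offset 25: leading byte 0xE9 = 11101001 → 3-byte char #8 = E9 AD 9A.
Offset 28: leading byte 0xC4 = 11000100 → 2-byte char #9 = C4 A8.
Leading byte 0xC4 = 11000100 matches 110xxxxx → 2-byte sequence.
Byte 1: 0xC4 = 11000100, payload 00100 (5 bits).
Byte 2: 0xA8 = 10101000 (10xxxxxx ✓), payload 101000.
Concatenate: 00100101000 = 0x128 (11 bits → U+0128).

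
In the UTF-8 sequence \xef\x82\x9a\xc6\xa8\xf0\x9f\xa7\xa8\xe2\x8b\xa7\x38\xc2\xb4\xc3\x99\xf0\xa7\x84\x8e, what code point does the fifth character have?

U+0038

Offset 0: leading byte 0xEF = 11101111 → 3-byte char #1 = EF 82 9A.
Offset 3: leading byte 0xC6 = 11000110 → 2-byte char #2 = C6 A8.
Offset 5: leading byte 0xF0 = 11110000 → 4-byte char #3 = F0 9F A7 A8.
Offset 9: leading byte 0xE2 = 11100010 → 3-byte char #4 = E2 8B A7.
Offset 12: leading byte 0x38 = 00111000 → 1-byte char #5 = 38.
Leading byte 0x38 = 00111000 matches 0xxxxxxx → 1-byte sequence.
Byte 1: 0x38 = 00111000, payload 0111000 (7 bits).
Concatenate: 0111000 = 0x38 (7 bits → U+0038).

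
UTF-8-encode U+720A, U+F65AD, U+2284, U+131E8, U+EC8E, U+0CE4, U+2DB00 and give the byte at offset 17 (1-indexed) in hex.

0x8E

1-indexed offset 17 is 0-indexed offset 16.
U+720A → 3-byte form E7 88 8A at offsets 0–2.
U+F65AD → 4-byte form F3 B6 96 AD at offsets 3–6.
U+2284 → 3-byte form E2 8A 84 at offsets 7–9.
U+131E8 → 4-byte form F0 93 87 A8 at offsets 10–13.
U+EC8E → 3-byte form EE B2 8E at offsets 14–16.
Offset 16 falls in char 5's range; it's byte 3 of EE B2 8E = 0x8E.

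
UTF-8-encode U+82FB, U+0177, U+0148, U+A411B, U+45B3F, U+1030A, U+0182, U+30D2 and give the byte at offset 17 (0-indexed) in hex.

0x8C

U+82FB → 3-byte form E8 8B BB at offsets 0–2.
U+0177 → 2-byte form C5 B7 at offsets 3–4.
U+0148 → 2-byte form C5 88 at offsets 5–6.
U+A411B → 4-byte form F2 A4 84 9B at offsets 7–10.
U+45B3F → 4-byte form F1 85 AC BF at offsets 11–14.
U+1030A → 4-byte form F0 90 8C 8A at offsets 15–18.
Offset 17 falls in char 6's range; it's byte 3 of F0 90 8C 8A = 0x8C.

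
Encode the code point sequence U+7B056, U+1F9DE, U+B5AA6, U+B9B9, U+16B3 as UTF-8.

F1 BB 81 96 F0 9F A7 9E F2 B5 AA A6 EB A6 B9 E1 9A B3

U+7B056: 4-byte form → F1 BB 81 96.
U+1F9DE: 4-byte form → F0 9F A7 9E.
U+B5AA6: 4-byte form → F2 B5 AA A6.
U+B9B9: 3-byte form → EB A6 B9.
U+16B3: 3-byte form → E1 9A B3.
Concatenated (18 bytes): F1 BB 81 96 F0 9F A7 9E F2 B5 AA A6 EB A6 B9 E1 9A B3.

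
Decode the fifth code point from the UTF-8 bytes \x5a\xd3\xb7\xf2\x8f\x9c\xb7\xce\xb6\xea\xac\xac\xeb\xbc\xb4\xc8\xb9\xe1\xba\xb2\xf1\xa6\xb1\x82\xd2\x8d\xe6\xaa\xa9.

Offset 0: leading byte 0x5A = 01011010 → 1-byte char #1 = 5A.
Offset 1: leading byte 0xD3 = 11010011 → 2-byte char #2 = D3 B7.
Offset 3: leading byte 0xF2 = 11110010 → 4-byte char #3 = F2 8F 9C B7.
Offset 7: leading byte 0xCE = 11001110 → 2-byte char #4 = CE B6.
Offset 9: leading byte 0xEA = 11101010 → 3-byte char #5 = EA AC AC.
Leading byte 0xEA = 11101010 matches 1110xxxx → 3-byte sequence.
Byte 1: 0xEA = 11101010, payload 1010 (4 bits).
Byte 2: 0xAC = 10101100 (10xxxxxx ✓), payload 101100.
Byte 3: 0xAC = 10101100 (10xxxxxx ✓), payload 101100.
Concatenate: 1010101100101100 = 0xAB2C (16 bits → U+AB2C).

U+AB2C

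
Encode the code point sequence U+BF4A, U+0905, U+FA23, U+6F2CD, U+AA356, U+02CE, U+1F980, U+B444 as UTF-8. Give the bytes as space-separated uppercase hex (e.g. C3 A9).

U+BF4A: 3-byte form → EB BD 8A.
U+0905: 3-byte form → E0 A4 85.
U+FA23: 3-byte form → EF A8 A3.
U+6F2CD: 4-byte form → F1 AF 8B 8D.
U+AA356: 4-byte form → F2 AA 8D 96.
U+02CE: 2-byte form → CB 8E.
U+1F980: 4-byte form → F0 9F A6 80.
U+B444: 3-byte form → EB 91 84.
Concatenated (26 bytes): EB BD 8A E0 A4 85 EF A8 A3 F1 AF 8B 8D F2 AA 8D 96 CB 8E F0 9F A6 80 EB 91 84.

EB BD 8A E0 A4 85 EF A8 A3 F1 AF 8B 8D F2 AA 8D 96 CB 8E F0 9F A6 80 EB 91 84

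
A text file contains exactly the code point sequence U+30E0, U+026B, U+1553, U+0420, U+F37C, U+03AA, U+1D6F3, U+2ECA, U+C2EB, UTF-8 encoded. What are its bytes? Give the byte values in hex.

U+30E0: 3-byte form → E3 83 A0.
U+026B: 2-byte form → C9 AB.
U+1553: 3-byte form → E1 95 93.
U+0420: 2-byte form → D0 A0.
U+F37C: 3-byte form → EF 8D BC.
U+03AA: 2-byte form → CE AA.
U+1D6F3: 4-byte form → F0 9D 9B B3.
U+2ECA: 3-byte form → E2 BB 8A.
U+C2EB: 3-byte form → EC 8B AB.
Concatenated (25 bytes): E3 83 A0 C9 AB E1 95 93 D0 A0 EF 8D BC CE AA F0 9D 9B B3 E2 BB 8A EC 8B AB.

E3 83 A0 C9 AB E1 95 93 D0 A0 EF 8D BC CE AA F0 9D 9B B3 E2 BB 8A EC 8B AB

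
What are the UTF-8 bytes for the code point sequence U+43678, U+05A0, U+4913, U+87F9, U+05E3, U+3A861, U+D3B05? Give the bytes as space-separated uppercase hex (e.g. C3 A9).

U+43678: 4-byte form → F1 83 99 B8.
U+05A0: 2-byte form → D6 A0.
U+4913: 3-byte form → E4 A4 93.
U+87F9: 3-byte form → E8 9F B9.
U+05E3: 2-byte form → D7 A3.
U+3A861: 4-byte form → F0 BA A1 A1.
U+D3B05: 4-byte form → F3 93 AC 85.
Concatenated (22 bytes): F1 83 99 B8 D6 A0 E4 A4 93 E8 9F B9 D7 A3 F0 BA A1 A1 F3 93 AC 85.

F1 83 99 B8 D6 A0 E4 A4 93 E8 9F B9 D7 A3 F0 BA A1 A1 F3 93 AC 85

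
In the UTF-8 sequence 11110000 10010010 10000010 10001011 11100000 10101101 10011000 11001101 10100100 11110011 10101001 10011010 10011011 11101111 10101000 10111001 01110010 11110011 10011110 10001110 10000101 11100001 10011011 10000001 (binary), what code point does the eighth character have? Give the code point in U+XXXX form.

Offset 0: leading byte 0xF0 = 11110000 → 4-byte char #1 = F0 92 82 8B.
Offset 4: leading byte 0xE0 = 11100000 → 3-byte char #2 = E0 AD 98.
Offset 7: leading byte 0xCD = 11001101 → 2-byte char #3 = CD A4.
Offset 9: leading byte 0xF3 = 11110011 → 4-byte char #4 = F3 A9 9A 9B.
Offset 13: leading byte 0xEF = 11101111 → 3-byte char #5 = EF A8 B9.
Offset 16: leading byte 0x72 = 01110010 → 1-byte char #6 = 72.
Offset 17: leading byte 0xF3 = 11110011 → 4-byte char #7 = F3 9E 8E 85.
Offset 21: leading byte 0xE1 = 11100001 → 3-byte char #8 = E1 9B 81.
Leading byte 0xE1 = 11100001 matches 1110xxxx → 3-byte sequence.
Byte 1: 0xE1 = 11100001, payload 0001 (4 bits).
Byte 2: 0x9B = 10011011 (10xxxxxx ✓), payload 011011.
Byte 3: 0x81 = 10000001 (10xxxxxx ✓), payload 000001.
Concatenate: 0001011011000001 = 0x16C1 (16 bits → U+16C1).

U+16C1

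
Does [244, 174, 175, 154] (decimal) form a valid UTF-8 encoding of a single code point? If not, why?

Leading byte 0xF4 = 11110100 → 4-byte form.
Payload = 0x12EBDA, which exceeds U+10FFFF, the maximum Unicode code point. (Leading bytes F5–FF, or F4 followed by ≥ 0x90, are invalid.)

invalid (encodes a value above U+10FFFF)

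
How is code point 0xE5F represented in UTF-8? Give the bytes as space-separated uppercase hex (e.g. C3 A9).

E0 B9 9F

U+0E5F = 0xE5F = 3679 decimal. In range U+0800–U+FFFF → 3-byte form: 1110xxxx 10xxxxxx 10xxxxxx.
Binary (16 bits): 0000111001011111.
Split 4+6+6: 0000 | 111001 | 011111.
Byte 1: 11100000 = 0xE0.
Byte 2: 10111001 = 0xB9.
Byte 3: 10011111 = 0x9F.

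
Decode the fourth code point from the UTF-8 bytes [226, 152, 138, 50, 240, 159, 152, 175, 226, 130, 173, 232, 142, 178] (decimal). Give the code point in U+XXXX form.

Offset 0: leading byte 0xE2 = 11100010 → 3-byte char #1 = E2 98 8A.
Offset 3: leading byte 0x32 = 00110010 → 1-byte char #2 = 32.
Offset 4: leading byte 0xF0 = 11110000 → 4-byte char #3 = F0 9F 98 AF.
Offset 8: leading byte 0xE2 = 11100010 → 3-byte char #4 = E2 82 AD.
Leading byte 0xE2 = 11100010 matches 1110xxxx → 3-byte sequence.
Byte 1: 0xE2 = 11100010, payload 0010 (4 bits).
Byte 2: 0x82 = 10000010 (10xxxxxx ✓), payload 000010.
Byte 3: 0xAD = 10101101 (10xxxxxx ✓), payload 101101.
Concatenate: 0010000010101101 = 0x20AD (16 bits → U+20AD).

U+20AD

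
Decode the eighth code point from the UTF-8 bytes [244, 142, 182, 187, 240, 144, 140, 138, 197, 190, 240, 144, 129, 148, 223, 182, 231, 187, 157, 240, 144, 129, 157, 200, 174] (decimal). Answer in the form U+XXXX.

Offset 0: leading byte 0xF4 = 11110100 → 4-byte char #1 = F4 8E B6 BB.
Offset 4: leading byte 0xF0 = 11110000 → 4-byte char #2 = F0 90 8C 8A.
Offset 8: leading byte 0xC5 = 11000101 → 2-byte char #3 = C5 BE.
Offset 10: leading byte 0xF0 = 11110000 → 4-byte char #4 = F0 90 81 94.
Offset 14: leading byte 0xDF = 11011111 → 2-byte char #5 = DF B6.
Offset 16: leading byte 0xE7 = 11100111 → 3-byte char #6 = E7 BB 9D.
Offset 19: leading byte 0xF0 = 11110000 → 4-byte char #7 = F0 90 81 9D.
Offset 23: leading byte 0xC8 = 11001000 → 2-byte char #8 = C8 AE.
Leading byte 0xC8 = 11001000 matches 110xxxxx → 2-byte sequence.
Byte 1: 0xC8 = 11001000, payload 01000 (5 bits).
Byte 2: 0xAE = 10101110 (10xxxxxx ✓), payload 101110.
Concatenate: 01000101110 = 0x22E (11 bits → U+022E).

U+022E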